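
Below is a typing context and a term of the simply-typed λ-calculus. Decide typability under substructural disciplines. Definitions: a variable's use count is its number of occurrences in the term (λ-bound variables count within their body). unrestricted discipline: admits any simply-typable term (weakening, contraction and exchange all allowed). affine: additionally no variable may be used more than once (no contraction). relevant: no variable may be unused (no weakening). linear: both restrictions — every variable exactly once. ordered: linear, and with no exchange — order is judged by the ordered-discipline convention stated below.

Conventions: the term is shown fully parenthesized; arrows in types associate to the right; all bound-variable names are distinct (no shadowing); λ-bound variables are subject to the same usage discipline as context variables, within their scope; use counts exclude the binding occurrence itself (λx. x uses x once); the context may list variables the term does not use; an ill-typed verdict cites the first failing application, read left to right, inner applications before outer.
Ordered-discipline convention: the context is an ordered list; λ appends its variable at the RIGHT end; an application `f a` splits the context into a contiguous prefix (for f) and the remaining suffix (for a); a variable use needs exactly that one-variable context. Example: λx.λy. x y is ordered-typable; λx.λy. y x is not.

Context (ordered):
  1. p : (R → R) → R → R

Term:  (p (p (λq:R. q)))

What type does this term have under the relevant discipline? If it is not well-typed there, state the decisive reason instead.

term : R → R
usage: p=2; q (bound)=1
use order (left to right): p, p, q
typing: well-typed — term : R → R
summary: ordered ✗; linear ✗; affine ✗; relevant ✓; unrestricted ✓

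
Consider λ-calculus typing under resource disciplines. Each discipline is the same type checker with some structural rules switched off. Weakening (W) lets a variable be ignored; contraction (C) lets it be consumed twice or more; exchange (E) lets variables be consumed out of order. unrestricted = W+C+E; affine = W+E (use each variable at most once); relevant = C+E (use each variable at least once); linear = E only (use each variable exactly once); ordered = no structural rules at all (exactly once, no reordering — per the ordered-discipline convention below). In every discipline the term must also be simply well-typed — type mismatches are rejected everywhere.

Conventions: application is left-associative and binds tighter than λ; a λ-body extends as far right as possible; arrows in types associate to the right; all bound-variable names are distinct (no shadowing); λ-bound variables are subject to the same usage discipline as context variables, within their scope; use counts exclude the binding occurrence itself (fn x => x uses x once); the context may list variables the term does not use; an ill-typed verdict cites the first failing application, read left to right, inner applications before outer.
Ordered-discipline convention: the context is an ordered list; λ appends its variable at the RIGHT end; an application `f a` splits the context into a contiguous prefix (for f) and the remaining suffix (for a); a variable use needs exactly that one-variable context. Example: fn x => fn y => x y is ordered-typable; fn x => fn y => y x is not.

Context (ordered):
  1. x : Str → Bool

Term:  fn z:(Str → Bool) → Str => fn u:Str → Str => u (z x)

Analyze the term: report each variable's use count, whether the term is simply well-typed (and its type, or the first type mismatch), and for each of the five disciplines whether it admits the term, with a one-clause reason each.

use counts: x ×1; z (λ-bound) ×1; u (λ-bound) ×1
left-to-right use order: u, z, x
typing: the term checks, with type ((Str → Bool) → Str) → (Str → Str) → Str
ordered: ✗, use order u, z, x needs exchange
linear: ✓, each of x, z, u used exactly once
affine: ✓, none of x, z, u used more than once
relevant: ✓, at least one use each (x, z, u)
unrestricted: ✓, typability at ((Str → Bool) → Str) → (Str → Str) → Str is all that's needed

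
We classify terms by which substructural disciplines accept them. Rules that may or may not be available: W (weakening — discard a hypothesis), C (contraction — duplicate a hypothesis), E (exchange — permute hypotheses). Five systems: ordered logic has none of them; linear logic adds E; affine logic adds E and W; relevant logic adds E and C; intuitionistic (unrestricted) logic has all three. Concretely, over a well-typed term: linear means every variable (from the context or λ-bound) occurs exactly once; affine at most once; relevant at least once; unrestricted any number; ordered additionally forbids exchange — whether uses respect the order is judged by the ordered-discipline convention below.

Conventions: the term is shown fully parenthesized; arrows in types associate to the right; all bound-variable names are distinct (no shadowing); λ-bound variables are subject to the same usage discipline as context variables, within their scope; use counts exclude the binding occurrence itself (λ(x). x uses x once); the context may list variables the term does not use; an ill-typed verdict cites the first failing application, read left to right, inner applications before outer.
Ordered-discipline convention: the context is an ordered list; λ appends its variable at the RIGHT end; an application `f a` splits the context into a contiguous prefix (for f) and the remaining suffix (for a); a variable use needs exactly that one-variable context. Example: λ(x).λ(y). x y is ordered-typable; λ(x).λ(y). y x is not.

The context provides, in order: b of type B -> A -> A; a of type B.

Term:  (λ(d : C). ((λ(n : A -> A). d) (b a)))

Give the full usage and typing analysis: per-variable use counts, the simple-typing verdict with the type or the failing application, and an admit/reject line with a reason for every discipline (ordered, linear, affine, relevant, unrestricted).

usage: b: 1×; a: 1×; d (bound): 1×; n (bound): 0×
uses in reading order: d, b, a
typing: well-typed at C -> C
ordered: ✗, n left unused
linear: ✗, n left unused
affine: ✓, at most one use each (b, a, d, n)
relevant: ✗, n left unused
unrestricted: ✓, typability at C -> C is all that's needed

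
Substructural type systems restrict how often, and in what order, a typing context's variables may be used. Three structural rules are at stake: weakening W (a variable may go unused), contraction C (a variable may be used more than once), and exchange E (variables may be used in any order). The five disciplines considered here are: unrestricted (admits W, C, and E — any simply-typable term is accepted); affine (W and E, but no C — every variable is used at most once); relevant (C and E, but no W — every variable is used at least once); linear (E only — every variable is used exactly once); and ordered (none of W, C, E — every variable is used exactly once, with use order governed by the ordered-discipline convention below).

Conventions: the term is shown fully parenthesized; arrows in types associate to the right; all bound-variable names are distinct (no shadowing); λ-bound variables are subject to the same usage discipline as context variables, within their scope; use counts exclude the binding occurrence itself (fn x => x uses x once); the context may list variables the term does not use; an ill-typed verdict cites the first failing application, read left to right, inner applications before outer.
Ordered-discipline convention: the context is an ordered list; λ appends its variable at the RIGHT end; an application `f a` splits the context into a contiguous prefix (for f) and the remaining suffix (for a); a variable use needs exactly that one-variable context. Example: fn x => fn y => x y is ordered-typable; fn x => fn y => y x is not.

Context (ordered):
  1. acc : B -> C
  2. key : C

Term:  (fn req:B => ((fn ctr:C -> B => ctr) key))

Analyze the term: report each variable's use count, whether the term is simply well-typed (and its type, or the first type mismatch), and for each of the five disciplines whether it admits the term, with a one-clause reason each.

variable uses: acc: 0, key: 1, req (bound): 0, ctr (bound): 1
left-to-right use order: ctr, key
typing: ill-typed: argument of type C where C -> B is required
ordered ✗ (the type mismatch rejects it)
linear ✗ (not simply typable)
affine ✗ (fails simple typing)
relevant ✗ (a type mismatch blocks all five)
unrestricted ✗ (the type mismatch rejects it)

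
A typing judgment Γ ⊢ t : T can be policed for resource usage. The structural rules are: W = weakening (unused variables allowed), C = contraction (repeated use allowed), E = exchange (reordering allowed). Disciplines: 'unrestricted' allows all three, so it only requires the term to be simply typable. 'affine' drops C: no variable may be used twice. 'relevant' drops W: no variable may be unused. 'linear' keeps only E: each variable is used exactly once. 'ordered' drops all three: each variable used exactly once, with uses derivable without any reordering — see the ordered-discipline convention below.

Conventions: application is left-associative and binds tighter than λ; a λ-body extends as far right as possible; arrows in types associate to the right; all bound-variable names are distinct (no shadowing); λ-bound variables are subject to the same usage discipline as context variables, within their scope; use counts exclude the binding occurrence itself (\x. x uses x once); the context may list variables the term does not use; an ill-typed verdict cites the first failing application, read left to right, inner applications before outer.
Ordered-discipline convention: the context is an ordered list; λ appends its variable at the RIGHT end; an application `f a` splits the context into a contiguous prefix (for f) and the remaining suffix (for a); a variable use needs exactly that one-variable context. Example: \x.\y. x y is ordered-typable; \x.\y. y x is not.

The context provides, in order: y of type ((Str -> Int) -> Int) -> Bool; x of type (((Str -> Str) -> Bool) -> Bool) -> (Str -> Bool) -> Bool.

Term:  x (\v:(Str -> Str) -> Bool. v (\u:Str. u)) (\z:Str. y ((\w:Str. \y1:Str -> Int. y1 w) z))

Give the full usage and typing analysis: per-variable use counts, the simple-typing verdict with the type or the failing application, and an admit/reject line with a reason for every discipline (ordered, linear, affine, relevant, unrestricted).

use counts: y ×1; x ×1; v (bound) ×1; u (bound) ×1; z (bound) ×1; w (bound) ×1; y1 (bound) ×1
use order (left to right): x, v, u, y, y1, w, z
typing: the term checks, with type Bool
ordered ✗ (no ordered split (uses run x, v, u, y, y1, w, z))
linear ✓ (y, x, v, u, z, w, y1: one use apiece)
affine ✓ (y, x, v, u, z, w, y1: no repeats, contraction unneeded)
relevant ✓ (none of y, x, v, u, z, w, y1 goes unused)
unrestricted ✓ (well-typed at Bool; no restrictions here)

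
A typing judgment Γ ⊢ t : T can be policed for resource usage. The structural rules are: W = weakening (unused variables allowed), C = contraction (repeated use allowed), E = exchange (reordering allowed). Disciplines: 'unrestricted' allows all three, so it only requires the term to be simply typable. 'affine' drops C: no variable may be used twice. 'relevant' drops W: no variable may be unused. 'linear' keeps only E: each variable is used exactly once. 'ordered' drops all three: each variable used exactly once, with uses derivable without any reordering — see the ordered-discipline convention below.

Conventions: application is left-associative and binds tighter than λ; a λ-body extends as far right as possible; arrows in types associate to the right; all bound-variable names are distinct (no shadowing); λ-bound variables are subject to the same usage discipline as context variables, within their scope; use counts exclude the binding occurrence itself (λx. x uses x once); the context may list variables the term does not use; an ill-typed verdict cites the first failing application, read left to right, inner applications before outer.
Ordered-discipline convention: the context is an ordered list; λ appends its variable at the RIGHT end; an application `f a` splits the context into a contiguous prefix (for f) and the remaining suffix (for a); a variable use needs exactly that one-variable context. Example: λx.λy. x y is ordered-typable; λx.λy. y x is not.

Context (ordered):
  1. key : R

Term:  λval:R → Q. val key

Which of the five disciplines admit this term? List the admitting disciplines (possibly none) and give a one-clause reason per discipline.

admitted by: linear, affine, relevant, unrestricted
use counts: key: 1×; val [bound]: 1×
order of uses: val, key
typing: ✓ — (R → Q) → Q
ordered: ✗ — needs exchange: uses follow val, key
linear: ✓ — key, val: one use apiece
affine: ✓ — key, val: no repeats, contraction unneeded
relevant: ✓ — none of key, val goes unused
unrestricted: ✓ — typability at (R → Q) → Q is all that's needed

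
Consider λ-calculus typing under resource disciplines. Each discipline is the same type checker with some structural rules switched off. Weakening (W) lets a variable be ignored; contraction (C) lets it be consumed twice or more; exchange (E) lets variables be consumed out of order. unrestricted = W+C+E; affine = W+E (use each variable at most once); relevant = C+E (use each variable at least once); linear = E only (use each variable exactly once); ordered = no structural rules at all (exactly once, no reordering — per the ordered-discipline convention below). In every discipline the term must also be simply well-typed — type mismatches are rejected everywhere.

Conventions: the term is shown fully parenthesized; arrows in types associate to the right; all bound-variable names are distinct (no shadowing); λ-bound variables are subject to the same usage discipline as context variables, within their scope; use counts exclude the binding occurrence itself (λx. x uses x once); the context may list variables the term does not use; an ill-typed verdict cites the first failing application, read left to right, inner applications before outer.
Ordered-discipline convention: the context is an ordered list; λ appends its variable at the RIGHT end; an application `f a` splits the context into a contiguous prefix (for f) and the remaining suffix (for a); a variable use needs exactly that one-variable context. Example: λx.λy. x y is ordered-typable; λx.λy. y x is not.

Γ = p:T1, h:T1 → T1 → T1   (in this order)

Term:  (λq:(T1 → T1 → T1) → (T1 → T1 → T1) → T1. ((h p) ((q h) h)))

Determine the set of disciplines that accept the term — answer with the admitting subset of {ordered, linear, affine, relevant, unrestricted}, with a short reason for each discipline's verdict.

admitting disciplines: relevant, unrestricted
variable uses: p ×1, h ×3, q [bound] ×1
uses in reading order: h, p, q, h, h
typing: ✓ — ((T1 → T1 → T1) → (T1 → T1 → T1) → T1) → T1
ordered: ✗, repeated use of h ×3
linear: ✗, repeated use of h ×3
affine: ✗, repeated use of h ×3
relevant: ✓, none of p, h, q goes unused
unrestricted: ✓, well-typed at ((T1 → T1 → T1) → (T1 → T1 → T1) → T1) → T1; no restrictions here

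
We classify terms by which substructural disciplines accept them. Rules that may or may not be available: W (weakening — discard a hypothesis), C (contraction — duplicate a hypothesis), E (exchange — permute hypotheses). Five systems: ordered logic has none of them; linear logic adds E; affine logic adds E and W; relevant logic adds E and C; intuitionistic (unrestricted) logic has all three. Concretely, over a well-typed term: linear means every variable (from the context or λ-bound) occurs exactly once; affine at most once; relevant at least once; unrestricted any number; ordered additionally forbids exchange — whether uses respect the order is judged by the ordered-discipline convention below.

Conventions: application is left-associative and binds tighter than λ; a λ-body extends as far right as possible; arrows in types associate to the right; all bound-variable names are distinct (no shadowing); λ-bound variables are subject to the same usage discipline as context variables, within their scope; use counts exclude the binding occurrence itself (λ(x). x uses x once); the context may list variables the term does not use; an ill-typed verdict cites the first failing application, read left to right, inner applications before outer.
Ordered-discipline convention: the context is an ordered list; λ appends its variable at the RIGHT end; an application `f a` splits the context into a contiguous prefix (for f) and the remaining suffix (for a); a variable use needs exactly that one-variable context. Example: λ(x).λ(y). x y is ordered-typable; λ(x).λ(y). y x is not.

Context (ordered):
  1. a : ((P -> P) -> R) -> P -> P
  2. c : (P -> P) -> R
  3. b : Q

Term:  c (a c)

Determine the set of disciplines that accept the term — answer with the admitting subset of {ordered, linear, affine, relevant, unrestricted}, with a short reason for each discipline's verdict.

accepted by: unrestricted
use counts: a=1; c=2; b=0
use order (left to right): c, a, c
typing: well-typed — term : R
ordered: ✗, uses contraction: c ×2; b never used (weakening)
linear: ✗, uses contraction: c ×2; b never used (weakening)
affine: ✗, uses contraction: c ×2
relevant: ✗, b never used (weakening)
unrestricted: ✓, typability at R is all that's needed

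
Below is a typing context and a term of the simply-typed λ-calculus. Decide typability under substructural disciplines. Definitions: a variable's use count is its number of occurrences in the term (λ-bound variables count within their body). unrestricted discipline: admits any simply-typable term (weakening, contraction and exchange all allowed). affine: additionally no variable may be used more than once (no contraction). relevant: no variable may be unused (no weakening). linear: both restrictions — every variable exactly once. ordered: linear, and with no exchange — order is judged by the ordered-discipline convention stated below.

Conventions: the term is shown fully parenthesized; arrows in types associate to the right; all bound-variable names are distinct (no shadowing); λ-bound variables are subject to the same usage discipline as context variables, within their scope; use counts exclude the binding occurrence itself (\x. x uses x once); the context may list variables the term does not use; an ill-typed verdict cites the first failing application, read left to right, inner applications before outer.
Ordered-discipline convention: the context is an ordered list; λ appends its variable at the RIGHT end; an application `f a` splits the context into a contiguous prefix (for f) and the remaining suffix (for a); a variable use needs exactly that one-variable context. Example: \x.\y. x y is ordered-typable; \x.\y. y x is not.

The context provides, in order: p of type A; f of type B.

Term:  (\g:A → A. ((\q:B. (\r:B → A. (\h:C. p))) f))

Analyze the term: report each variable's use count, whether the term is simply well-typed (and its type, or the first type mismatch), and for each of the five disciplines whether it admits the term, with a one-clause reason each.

counts: p: 1×; f: 1×; g (bound): 0×; q (bound): 0×; r (bound): 0×; h (bound): 0×
left-to-right use order: p, f
typing: well-typed — term : (A → A) → (B → A) → C → A
ordered: ✗, unused: g, q, r, h — weakening required
linear: ✗, unused: g, q, r, h — weakening required
affine: ✓, no duplicate uses among p, f, g, q, r, h
relevant: ✗, unused: g, q, r, h — weakening required
unrestricted: ✓, typability at (A → A) → (B → A) → C → A is all that's needed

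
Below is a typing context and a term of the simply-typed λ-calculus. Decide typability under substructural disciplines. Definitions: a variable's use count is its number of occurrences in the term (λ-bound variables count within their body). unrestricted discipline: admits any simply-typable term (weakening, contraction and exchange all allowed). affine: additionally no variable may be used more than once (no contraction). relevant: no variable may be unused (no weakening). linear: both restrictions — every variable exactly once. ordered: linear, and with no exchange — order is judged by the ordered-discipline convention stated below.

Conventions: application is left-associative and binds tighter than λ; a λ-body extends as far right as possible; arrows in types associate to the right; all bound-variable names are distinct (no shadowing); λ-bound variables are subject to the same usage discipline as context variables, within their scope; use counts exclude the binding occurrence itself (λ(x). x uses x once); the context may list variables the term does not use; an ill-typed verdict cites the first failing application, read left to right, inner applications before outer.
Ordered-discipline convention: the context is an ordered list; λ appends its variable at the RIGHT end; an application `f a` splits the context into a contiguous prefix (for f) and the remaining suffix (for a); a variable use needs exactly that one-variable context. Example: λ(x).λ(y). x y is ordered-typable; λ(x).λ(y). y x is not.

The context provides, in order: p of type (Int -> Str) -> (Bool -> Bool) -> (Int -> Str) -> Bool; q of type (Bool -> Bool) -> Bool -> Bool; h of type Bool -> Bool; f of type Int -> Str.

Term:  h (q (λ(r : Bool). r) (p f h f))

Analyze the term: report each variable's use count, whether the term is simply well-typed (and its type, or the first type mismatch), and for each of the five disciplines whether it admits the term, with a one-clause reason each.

usage: p: 1; q: 1; h: 2; f: 2; r (λ-bound): 1
left-to-right use order: h, q, r, p, f, h, f
typing: the term checks, with type Bool
ordered: ✗, needs contraction — h ×2, f ×2
linear: ✗, needs contraction — h ×2, f ×2
affine: ✗, needs contraction — h ×2, f ×2
relevant: ✓, p, q, h, f, r: all used, weakening unneeded
unrestricted: ✓, simply typable at Bool; W, C, E all held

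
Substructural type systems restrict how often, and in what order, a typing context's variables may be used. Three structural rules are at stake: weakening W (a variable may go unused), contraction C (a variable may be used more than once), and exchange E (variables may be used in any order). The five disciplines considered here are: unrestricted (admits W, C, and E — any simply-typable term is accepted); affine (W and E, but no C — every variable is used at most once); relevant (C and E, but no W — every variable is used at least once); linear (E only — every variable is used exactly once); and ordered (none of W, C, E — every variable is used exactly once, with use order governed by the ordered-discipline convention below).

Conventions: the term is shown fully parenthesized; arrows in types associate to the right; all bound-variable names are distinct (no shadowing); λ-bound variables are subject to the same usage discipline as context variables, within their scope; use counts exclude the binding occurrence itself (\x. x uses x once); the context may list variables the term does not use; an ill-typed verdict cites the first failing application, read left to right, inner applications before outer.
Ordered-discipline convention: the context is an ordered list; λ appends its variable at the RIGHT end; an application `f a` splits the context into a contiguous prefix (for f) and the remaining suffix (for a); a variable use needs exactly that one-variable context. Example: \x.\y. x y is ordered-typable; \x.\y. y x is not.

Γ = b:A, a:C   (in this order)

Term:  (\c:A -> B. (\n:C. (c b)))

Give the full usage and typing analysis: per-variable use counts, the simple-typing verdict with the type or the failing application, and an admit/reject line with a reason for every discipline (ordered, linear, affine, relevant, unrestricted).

counts: b=1; a=0; c [bound]=1; n [bound]=0
order of uses: c, b
typing: well-typed at (A -> B) -> C -> B
ordered: ✗, a, n left unused
linear: ✗, a, n left unused
affine: ✓, none of b, a, c, n used more than once
relevant: ✗, a, n left unused
unrestricted: ✓, well-typed at (A -> B) -> C -> B; no restrictions here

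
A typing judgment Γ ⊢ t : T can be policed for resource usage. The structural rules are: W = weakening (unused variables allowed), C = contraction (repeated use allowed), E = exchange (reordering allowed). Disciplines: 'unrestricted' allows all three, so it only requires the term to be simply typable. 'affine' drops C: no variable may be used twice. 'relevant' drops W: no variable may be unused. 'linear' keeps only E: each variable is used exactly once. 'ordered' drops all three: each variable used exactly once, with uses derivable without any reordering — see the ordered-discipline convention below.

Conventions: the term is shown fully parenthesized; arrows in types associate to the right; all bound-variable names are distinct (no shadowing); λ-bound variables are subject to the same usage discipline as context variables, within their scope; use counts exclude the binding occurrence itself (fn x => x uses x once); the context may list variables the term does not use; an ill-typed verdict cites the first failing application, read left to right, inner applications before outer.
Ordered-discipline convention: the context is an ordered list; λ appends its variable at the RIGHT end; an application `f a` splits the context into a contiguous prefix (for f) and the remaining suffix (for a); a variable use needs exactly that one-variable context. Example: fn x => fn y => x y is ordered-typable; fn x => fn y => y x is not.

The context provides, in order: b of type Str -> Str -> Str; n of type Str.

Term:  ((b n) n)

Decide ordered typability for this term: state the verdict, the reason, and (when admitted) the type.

no — uses contraction: n ×2
counts: b=1; n=2
use order (left to right): b, n, n
typing: well-typed at Str
all disciplines: ordered ✗ · linear ✗ · affine ✗ · relevant ✓ · unrestricted ✓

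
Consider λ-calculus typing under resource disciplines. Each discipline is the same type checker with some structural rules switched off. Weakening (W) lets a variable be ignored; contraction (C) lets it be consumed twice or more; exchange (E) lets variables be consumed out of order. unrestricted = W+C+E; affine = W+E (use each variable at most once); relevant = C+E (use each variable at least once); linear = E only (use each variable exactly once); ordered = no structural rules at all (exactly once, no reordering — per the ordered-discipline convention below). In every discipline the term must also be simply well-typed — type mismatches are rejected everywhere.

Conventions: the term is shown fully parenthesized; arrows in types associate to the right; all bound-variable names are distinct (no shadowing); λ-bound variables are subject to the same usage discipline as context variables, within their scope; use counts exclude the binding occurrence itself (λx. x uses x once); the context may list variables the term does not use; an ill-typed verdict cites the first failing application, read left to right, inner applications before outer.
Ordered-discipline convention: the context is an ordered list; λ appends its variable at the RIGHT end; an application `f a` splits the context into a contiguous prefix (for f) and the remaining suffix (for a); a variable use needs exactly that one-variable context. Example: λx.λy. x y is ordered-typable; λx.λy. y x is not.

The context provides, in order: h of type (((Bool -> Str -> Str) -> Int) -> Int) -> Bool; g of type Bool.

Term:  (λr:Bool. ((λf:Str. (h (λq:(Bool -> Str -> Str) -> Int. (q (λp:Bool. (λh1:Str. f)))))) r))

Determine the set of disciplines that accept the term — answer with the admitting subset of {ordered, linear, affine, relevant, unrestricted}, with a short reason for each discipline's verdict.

admitting disciplines: none
counts: h ×1; g ×0; r (λ-bound) ×1; f (λ-bound) ×1; q (λ-bound) ×1; p (λ-bound) ×0; h1 (λ-bound) ×0
order of uses: h, q, f, r
typing: ill-typed: a function awaiting Str gets Bool
ordered ✗ (a type mismatch blocks all five)
linear ✗ (the type mismatch rejects it)
affine ✗ (not simply typable)
relevant ✗ (fails simple typing)
unrestricted ✗ (a type mismatch blocks all five)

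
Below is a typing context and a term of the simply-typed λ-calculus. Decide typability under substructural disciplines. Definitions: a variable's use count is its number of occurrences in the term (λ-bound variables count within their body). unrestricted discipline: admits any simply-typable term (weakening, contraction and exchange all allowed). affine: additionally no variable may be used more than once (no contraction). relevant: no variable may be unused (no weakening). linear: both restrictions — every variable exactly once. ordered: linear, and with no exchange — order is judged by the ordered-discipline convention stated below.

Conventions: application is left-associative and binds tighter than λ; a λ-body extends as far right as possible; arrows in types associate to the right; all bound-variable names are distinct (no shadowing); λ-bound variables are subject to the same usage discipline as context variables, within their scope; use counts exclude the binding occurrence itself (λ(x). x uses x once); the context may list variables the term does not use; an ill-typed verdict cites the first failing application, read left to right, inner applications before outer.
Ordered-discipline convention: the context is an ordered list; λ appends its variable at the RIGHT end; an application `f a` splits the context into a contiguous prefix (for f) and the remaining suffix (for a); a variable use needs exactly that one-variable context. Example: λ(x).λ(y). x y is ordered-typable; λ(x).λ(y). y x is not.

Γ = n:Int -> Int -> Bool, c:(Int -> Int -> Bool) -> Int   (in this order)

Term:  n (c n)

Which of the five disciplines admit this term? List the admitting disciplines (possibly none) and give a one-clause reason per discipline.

admitted in: relevant, unrestricted
usage: n ×2, c ×1
use order (left to right): n, c, n
typing: ✓ — Int -> Bool
ordered ✗ (repeated use of n ×2)
linear ✗ (repeated use of n ×2)
affine ✗ (repeated use of n ×2)
relevant ✓ (n, c: all used, weakening unneeded)
unrestricted ✓ (typability at Int -> Bool is all that's needed)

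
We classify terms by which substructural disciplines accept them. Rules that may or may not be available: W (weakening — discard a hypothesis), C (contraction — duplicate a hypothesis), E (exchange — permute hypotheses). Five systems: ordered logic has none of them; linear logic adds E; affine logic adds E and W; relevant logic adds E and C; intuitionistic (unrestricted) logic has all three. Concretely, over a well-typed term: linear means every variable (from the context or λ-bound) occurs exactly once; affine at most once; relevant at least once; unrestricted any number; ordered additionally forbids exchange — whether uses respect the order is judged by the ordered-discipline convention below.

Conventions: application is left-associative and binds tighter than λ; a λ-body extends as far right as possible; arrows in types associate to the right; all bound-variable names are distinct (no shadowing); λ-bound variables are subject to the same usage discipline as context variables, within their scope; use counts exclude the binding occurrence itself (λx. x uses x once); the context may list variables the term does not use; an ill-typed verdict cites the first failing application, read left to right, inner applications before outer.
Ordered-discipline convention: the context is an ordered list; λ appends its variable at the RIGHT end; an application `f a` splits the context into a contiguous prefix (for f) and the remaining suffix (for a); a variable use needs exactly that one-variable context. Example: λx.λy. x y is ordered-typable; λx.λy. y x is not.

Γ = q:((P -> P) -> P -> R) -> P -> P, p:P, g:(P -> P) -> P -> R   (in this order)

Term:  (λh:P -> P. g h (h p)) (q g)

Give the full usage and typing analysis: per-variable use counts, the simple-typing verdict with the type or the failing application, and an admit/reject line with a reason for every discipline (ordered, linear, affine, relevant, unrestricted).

usage: q: 1, p: 1, g: 2, h [bound]: 2
uses in reading order: g, h, h, p, q, g
typing: well-typed — term : R
ordered: ✗ — uses contraction: g ×2, h ×2
linear: ✗ — uses contraction: g ×2, h ×2
affine: ✗ — uses contraction: g ×2, h ×2
relevant: ✓ — at least one use each (q, p, g, h)
unrestricted: ✓ — well-typed at R; no restrictions here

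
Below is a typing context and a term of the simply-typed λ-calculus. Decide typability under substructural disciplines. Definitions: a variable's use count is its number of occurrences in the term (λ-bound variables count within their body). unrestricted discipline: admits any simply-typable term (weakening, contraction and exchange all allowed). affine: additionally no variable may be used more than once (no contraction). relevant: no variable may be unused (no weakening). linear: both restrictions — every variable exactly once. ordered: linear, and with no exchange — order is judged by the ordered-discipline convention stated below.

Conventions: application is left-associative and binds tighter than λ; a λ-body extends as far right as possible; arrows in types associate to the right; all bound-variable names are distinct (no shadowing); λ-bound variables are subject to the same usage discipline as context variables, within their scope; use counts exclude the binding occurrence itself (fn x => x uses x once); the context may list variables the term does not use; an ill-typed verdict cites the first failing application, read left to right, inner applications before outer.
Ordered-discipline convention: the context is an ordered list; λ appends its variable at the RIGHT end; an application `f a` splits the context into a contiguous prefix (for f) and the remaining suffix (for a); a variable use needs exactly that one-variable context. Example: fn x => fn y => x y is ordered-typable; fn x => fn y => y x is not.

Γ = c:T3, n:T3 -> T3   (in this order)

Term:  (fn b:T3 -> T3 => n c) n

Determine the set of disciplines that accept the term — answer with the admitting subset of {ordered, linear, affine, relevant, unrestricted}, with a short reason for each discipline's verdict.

accepted by: unrestricted
counts: c ×1; n ×2; b (bound) ×0
order of uses: n, c, n
typing: well-typed — term : T3
ordered: ✗, n ×2 used more than once (contraction); b left unused
linear: ✗, n ×2 used more than once (contraction); b left unused
affine: ✗, n ×2 used more than once (contraction)
relevant: ✗, b left unused
unrestricted: ✓, well-typed at T3; no restrictions here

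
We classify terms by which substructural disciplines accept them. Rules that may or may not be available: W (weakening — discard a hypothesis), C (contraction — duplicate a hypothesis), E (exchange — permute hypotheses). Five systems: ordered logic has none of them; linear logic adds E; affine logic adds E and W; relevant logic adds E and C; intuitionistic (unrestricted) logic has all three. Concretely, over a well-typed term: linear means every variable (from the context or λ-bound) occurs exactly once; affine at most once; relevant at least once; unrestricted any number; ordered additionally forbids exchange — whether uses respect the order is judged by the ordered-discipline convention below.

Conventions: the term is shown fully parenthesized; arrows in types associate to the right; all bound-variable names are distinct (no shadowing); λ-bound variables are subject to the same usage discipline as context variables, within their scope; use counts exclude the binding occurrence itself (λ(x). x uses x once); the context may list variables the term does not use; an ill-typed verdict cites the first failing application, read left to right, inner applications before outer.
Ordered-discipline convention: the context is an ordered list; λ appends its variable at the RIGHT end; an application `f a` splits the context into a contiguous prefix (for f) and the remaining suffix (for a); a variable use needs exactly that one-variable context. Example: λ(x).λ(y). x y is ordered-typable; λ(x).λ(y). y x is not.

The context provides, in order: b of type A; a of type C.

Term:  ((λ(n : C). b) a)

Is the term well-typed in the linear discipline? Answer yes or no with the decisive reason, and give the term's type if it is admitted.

no — n left unused
usage: b ×1; a ×1; n (bound) ×0
left-to-right use order: b, a
typing: well-typed — term : A
per-discipline verdicts: ordered ✗ · linear ✗ · affine ✓ · relevant ✗ · unrestricted ✓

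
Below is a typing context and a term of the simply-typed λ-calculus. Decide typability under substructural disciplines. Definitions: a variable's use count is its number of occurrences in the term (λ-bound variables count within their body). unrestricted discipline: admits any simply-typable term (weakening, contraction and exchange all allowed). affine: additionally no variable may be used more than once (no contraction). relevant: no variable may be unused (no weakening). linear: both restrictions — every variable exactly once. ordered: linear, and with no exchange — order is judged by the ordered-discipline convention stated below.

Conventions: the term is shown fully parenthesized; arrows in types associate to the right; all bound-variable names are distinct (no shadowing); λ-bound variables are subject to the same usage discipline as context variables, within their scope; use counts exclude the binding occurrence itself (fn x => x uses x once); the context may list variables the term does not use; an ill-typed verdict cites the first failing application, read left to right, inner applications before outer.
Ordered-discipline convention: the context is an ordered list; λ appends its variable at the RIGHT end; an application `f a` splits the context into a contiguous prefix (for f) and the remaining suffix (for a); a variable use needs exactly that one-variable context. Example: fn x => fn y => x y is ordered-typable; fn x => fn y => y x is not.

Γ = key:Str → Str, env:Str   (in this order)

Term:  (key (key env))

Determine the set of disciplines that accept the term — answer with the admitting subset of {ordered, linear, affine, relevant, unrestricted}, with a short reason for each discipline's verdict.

admitted in: relevant, unrestricted
counts: key: 2×; env: 1×
order of uses: key, key, env
typing: ✓ — Str
ordered ✗ (repeated use of key ×2)
linear ✗ (repeated use of key ×2)
affine ✗ (repeated use of key ×2)
relevant ✓ (every one of key, env appears)
unrestricted ✓ (typability at Str is all that's needed)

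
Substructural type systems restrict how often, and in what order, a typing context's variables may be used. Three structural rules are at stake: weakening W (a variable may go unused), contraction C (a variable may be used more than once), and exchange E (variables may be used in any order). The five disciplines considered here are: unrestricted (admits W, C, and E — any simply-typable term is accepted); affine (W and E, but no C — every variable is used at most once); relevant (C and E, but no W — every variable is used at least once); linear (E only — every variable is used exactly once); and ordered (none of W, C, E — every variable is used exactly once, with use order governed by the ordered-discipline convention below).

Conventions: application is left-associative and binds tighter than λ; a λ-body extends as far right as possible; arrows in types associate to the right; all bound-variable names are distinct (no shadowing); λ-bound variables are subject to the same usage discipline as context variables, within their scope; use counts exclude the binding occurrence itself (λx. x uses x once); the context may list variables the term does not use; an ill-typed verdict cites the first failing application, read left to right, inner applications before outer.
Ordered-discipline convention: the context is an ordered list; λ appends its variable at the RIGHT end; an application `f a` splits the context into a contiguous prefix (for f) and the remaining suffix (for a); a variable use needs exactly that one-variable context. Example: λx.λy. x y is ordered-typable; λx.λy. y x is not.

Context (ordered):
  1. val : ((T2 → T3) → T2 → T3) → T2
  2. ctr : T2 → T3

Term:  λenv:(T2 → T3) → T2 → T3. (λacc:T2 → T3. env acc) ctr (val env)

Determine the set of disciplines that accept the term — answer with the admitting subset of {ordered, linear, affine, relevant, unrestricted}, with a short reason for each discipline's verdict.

admitted in: relevant, unrestricted
counts: val=1, ctr=1, env (λ-bound)=2, acc (λ-bound)=1
order of uses: env, acc, ctr, val, env
typing: well-typed — term : ((T2 → T3) → T2 → T3) → T3
ordered: ✗, needs contraction — env ×2
linear: ✗, needs contraction — env ×2
affine: ✗, needs contraction — env ×2
relevant: ✓, at least one use each (val, ctr, env, acc)
unrestricted: ✓, type-checks (((T2 → T3) → T2 → T3) → T3) and nothing is barred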